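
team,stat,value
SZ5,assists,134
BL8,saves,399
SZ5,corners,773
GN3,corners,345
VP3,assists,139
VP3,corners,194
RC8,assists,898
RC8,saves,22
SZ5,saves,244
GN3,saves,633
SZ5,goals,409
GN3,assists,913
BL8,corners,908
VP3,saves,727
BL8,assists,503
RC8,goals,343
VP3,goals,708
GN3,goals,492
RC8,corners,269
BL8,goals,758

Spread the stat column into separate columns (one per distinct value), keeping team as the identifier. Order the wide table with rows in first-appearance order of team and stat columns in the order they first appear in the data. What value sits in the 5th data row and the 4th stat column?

With rows in first-appearance order of team, row 5 is team=RC8. stat columns in first-appearance order: assists, saves, corners, goals; column 4 is goals.
Long rows with team=RC8, stat=goals: value = 343.

343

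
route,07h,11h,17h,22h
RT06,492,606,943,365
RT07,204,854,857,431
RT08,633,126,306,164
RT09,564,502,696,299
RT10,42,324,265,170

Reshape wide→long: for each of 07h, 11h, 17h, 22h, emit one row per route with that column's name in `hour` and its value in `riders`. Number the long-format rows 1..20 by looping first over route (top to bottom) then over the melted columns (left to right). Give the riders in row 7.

20 rows total (5 × 4). Row 7: index ⌊(7-1)/4⌋ = 1 into route → RT07; (7-1) mod 4 = 2 into the melted columns → 17h.
So row 7 is (RT07, 17h, 857); riders = 857.

857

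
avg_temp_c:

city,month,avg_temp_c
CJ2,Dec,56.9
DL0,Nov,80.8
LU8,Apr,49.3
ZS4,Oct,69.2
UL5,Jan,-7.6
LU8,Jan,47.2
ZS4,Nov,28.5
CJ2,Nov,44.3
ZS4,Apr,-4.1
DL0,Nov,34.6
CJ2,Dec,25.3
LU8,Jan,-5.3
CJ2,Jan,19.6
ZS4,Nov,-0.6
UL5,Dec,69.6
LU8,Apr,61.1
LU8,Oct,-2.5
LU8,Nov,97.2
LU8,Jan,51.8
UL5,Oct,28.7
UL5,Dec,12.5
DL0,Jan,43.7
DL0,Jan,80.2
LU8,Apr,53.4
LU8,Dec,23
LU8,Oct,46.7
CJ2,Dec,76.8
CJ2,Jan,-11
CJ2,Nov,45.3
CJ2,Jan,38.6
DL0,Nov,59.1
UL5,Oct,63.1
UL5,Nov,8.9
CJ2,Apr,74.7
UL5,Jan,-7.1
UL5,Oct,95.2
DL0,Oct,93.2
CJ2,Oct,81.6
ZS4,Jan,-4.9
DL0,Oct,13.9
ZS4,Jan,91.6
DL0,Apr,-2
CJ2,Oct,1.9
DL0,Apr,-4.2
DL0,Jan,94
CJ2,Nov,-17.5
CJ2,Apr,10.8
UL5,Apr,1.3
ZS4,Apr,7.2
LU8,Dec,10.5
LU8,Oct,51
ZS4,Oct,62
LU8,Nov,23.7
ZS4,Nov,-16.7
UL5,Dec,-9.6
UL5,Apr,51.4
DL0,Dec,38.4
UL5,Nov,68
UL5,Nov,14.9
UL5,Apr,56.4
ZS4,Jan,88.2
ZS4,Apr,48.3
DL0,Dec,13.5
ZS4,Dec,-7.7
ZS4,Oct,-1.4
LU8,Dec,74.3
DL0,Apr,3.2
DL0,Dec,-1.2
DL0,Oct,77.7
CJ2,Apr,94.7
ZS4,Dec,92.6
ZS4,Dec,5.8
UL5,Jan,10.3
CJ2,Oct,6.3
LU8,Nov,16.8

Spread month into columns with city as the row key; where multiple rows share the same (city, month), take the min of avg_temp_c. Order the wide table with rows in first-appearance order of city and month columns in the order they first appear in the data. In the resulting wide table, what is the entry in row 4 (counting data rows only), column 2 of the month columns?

With rows in first-appearance order of city, row 4 is city=ZS4. month columns in first-appearance order: Dec, Nov, Apr, Oct, Jan; column 2 is Nov.
Long rows with city=ZS4, month=Nov: min(28.5, -0.6, -16.7) = -16.7.

-16.7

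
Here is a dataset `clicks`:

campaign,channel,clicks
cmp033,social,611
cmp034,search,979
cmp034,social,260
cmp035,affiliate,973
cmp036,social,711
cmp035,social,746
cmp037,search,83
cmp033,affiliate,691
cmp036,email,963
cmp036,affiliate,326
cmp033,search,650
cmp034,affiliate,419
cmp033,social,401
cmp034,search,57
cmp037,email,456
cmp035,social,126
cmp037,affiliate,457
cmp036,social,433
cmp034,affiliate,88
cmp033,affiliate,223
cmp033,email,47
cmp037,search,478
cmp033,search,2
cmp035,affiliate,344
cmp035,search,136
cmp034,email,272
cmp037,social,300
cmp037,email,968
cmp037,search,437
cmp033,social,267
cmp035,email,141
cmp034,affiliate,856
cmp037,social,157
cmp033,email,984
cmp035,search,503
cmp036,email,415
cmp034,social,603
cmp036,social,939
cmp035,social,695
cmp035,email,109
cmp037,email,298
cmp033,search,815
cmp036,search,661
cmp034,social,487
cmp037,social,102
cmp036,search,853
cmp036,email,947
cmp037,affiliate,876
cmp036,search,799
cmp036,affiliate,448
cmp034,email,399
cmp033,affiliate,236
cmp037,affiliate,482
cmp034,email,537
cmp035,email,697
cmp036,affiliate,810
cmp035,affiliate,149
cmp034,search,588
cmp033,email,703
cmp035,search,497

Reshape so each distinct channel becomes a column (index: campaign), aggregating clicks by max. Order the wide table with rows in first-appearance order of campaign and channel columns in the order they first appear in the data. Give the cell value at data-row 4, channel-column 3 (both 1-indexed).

With rows in first-appearance order of campaign, row 4 is campaign=cmp036. channel columns in first-appearance order: social, search, affiliate, email; column 3 is affiliate.
Long rows with campaign=cmp036, channel=affiliate: max(326, 448, 810) = 810.

810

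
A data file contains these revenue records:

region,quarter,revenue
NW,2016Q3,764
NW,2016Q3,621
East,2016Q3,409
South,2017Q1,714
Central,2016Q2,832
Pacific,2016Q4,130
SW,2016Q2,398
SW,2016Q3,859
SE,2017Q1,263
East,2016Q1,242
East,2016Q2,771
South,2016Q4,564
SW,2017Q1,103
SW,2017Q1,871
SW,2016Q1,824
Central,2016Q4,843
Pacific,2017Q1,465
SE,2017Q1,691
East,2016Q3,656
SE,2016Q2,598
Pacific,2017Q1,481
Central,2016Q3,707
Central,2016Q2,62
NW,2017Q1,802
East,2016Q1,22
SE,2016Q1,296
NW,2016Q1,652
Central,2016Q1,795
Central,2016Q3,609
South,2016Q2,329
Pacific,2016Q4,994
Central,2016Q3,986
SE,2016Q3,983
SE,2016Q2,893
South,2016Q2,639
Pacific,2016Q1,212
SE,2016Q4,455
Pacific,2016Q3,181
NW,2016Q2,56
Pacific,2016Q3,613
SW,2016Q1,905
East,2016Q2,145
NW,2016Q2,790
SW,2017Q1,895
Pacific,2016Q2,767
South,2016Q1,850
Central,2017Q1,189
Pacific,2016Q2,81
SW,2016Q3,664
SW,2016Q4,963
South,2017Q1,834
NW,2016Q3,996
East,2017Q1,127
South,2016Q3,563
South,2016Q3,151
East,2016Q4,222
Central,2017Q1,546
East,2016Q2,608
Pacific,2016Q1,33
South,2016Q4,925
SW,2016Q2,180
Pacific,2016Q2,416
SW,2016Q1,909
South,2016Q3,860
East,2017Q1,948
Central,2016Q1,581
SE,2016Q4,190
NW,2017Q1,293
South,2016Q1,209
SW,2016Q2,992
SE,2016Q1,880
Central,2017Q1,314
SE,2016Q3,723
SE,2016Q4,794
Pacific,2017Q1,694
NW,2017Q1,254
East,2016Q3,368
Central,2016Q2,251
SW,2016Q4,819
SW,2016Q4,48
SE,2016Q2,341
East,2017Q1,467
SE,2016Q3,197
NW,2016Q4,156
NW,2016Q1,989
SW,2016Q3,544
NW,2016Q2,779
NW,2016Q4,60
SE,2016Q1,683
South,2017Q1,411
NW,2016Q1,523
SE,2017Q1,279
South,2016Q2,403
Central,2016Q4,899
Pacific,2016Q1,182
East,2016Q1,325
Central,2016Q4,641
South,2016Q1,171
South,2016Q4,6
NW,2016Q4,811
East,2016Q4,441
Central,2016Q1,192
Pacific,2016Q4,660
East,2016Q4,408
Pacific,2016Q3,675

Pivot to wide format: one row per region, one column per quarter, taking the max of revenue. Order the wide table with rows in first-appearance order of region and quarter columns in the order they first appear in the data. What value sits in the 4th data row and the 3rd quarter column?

With rows in first-appearance order of region, row 4 is region=Central. quarter columns in first-appearance order: 2016Q3, 2017Q1, 2016Q2, 2016Q4, 2016Q1; column 3 is 2016Q2.
Long rows with region=Central, quarter=2016Q2: max(832, 62, 251) = 832.

832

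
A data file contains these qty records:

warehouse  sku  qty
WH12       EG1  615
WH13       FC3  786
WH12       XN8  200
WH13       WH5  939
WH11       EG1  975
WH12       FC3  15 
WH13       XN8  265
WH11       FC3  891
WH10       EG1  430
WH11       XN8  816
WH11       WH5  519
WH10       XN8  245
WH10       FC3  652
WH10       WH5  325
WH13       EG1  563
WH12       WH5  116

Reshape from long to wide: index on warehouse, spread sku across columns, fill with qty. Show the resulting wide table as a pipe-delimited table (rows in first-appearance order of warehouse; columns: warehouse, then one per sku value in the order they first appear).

| warehouse | EG1 | FC3 | XN8 | WH5 |
| WH12 | 615 | 15 | 200 | 116 |
| WH13 | 563 | 786 | 265 | 939 |
| WH11 | 975 | 891 | 816 | 519 |
| WH10 | 430 | 652 | 245 | 325 |

Columns: warehouse plus the 4 distinct sku values (EG1, FC3, XN8, WH5).
For example, row WH12 column EG1 takes qty=615 from the long row (WH12, EG1).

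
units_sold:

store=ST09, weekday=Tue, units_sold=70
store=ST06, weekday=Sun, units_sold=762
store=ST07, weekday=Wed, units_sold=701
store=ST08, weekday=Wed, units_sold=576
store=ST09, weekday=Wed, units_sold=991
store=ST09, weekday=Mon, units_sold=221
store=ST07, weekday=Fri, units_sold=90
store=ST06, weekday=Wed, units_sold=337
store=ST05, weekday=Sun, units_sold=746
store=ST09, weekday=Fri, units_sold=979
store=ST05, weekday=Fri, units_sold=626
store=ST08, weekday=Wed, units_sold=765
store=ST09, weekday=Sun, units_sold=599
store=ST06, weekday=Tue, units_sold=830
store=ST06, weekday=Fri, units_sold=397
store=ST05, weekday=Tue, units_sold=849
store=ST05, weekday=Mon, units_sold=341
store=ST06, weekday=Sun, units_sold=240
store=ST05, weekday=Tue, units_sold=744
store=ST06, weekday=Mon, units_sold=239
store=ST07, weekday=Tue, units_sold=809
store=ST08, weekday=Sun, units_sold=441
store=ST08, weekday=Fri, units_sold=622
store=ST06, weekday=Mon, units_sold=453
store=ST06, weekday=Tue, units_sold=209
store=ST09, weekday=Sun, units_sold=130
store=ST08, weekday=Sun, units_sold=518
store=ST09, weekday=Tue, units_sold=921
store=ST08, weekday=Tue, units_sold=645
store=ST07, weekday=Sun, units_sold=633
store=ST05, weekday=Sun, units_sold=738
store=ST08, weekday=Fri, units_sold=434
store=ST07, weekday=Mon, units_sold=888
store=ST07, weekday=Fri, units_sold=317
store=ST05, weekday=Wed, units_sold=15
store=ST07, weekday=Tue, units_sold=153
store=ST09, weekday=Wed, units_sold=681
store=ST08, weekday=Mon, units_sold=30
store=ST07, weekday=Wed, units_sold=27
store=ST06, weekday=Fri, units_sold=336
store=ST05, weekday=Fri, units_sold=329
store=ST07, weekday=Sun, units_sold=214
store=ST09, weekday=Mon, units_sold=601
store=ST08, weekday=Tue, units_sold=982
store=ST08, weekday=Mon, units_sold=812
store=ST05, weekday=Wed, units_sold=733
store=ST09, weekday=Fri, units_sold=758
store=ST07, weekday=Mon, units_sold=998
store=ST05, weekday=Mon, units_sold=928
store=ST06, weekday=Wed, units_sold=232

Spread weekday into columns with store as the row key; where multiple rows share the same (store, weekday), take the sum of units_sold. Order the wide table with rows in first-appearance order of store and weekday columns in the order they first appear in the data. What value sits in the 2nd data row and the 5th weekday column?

With rows in first-appearance order of store, row 2 is store=ST06. weekday columns in first-appearance order: Tue, Sun, Wed, Mon, Fri; column 5 is Fri.
Long rows with store=ST06, weekday=Fri: 397 + 336 = 733.

733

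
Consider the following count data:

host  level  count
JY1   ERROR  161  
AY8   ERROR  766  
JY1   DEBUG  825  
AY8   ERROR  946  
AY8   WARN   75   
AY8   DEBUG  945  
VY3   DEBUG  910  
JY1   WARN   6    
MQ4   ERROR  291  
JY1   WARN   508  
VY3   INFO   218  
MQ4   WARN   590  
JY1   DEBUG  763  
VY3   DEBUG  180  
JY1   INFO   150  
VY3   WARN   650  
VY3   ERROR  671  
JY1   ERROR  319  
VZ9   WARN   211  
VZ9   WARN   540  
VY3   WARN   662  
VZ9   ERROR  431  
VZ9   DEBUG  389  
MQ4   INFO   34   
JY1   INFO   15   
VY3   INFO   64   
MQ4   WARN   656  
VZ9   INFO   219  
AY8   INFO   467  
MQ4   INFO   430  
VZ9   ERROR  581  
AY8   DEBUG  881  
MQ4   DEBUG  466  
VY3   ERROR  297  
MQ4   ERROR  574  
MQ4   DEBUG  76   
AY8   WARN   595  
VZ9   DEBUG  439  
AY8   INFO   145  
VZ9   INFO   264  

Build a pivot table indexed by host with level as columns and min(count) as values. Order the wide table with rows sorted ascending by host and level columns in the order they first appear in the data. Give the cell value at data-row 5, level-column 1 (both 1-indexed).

With rows sorted ascending by host, row 5 is host=VZ9. level columns in first-appearance order: ERROR, DEBUG, WARN, INFO; column 1 is ERROR.
Long rows with host=VZ9, level=ERROR: min(431, 581) = 431.

431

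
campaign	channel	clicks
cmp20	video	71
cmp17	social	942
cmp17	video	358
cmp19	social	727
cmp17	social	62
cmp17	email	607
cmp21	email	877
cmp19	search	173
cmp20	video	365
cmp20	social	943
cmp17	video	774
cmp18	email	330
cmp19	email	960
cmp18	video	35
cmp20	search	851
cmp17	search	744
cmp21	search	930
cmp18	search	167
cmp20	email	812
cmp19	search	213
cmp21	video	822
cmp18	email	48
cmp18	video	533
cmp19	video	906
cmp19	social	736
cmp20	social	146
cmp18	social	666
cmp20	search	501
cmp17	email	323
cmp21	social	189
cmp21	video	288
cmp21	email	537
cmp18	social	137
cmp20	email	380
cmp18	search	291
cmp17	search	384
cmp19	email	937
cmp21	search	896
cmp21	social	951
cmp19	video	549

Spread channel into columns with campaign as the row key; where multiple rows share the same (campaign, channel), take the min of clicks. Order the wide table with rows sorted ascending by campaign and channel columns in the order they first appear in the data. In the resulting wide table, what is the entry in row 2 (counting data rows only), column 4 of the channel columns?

With rows sorted ascending by campaign, row 2 is campaign=cmp18. channel columns in first-appearance order: video, social, email, search; column 4 is search.
Long rows with campaign=cmp18, channel=search: min(167, 291) = 167.

167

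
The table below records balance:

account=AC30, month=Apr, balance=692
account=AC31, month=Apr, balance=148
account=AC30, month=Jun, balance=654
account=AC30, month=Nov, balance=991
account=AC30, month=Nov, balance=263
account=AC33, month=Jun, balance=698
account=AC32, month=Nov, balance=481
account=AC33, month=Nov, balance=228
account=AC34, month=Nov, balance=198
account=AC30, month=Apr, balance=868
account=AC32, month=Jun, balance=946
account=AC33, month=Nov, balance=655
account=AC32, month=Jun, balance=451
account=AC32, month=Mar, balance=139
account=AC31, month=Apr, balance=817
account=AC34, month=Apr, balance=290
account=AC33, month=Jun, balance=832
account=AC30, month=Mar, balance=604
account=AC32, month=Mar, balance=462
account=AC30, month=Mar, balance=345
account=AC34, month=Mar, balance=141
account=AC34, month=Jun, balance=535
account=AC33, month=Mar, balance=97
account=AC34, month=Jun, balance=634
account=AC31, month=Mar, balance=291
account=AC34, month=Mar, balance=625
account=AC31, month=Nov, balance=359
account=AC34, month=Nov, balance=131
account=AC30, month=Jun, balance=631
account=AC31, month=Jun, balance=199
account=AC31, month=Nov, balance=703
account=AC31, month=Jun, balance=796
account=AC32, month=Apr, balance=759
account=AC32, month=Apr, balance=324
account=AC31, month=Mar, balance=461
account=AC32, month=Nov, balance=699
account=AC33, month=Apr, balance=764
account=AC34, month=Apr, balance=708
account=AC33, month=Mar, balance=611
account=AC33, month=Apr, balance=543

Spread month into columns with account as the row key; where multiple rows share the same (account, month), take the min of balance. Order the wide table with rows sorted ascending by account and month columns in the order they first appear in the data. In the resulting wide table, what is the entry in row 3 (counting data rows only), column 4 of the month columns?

With rows sorted ascending by account, row 3 is account=AC32. month columns in first-appearance order: Apr, Jun, Nov, Mar; column 4 is Mar.
Long rows with account=AC32, month=Mar: min(139, 462) = 139.

139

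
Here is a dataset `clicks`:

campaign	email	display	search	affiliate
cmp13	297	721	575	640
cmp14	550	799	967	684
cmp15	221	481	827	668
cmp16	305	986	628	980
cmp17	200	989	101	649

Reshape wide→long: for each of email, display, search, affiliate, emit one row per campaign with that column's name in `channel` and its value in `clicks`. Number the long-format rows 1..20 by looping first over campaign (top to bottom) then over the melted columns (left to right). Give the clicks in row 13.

20 rows total (5 × 4). Row 13: index ⌊(13-1)/4⌋ = 3 into campaign → cmp16; (13-1) mod 4 = 0 into the melted columns → email.
So row 13 is (cmp16, email, 305); clicks = 305.

305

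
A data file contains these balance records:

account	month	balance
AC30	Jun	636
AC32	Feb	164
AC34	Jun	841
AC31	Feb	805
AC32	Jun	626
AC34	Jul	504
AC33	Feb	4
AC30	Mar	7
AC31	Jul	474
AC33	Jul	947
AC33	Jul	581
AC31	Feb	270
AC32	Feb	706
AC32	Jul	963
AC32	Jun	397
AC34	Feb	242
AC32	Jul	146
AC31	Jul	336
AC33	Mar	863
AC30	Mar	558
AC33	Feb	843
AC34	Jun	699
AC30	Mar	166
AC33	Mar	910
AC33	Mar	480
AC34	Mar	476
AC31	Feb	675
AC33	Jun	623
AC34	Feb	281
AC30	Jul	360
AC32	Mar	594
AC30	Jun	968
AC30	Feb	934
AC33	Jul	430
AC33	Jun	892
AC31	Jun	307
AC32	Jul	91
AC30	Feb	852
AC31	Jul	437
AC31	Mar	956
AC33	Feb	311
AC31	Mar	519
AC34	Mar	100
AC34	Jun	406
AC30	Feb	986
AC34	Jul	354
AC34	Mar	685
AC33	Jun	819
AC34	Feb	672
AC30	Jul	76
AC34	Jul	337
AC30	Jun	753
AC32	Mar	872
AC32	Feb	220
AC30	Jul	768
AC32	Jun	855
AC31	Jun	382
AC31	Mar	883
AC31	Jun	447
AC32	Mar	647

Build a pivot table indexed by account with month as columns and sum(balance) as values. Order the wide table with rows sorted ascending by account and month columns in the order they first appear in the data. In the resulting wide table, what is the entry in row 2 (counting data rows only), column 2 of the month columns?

1750

With rows sorted ascending by account, row 2 is account=AC31. month columns in first-appearance order: Jun, Feb, Jul, Mar; column 2 is Feb.
Long rows with account=AC31, month=Feb: 805 + 270 + 675 = 1750.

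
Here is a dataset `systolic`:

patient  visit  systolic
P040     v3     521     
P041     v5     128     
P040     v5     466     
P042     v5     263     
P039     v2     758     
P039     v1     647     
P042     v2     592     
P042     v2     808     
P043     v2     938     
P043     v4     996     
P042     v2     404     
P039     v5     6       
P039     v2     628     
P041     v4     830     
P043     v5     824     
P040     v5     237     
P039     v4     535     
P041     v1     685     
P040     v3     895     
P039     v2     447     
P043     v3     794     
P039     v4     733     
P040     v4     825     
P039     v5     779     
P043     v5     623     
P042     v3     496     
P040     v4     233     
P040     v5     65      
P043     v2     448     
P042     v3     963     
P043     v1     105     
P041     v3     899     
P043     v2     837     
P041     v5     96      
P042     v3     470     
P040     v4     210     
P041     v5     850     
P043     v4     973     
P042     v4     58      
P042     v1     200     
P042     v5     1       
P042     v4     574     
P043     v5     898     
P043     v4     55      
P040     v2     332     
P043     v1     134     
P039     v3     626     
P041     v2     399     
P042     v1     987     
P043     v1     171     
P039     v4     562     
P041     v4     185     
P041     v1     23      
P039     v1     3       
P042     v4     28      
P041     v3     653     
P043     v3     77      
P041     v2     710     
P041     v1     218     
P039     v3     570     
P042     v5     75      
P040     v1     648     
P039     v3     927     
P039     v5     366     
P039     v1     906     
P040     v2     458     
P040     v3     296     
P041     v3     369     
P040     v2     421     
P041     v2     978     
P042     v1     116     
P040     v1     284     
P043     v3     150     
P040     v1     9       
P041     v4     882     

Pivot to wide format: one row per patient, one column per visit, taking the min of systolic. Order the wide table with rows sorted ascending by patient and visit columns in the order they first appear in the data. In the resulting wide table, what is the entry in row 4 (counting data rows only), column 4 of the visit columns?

116

With rows sorted ascending by patient, row 4 is patient=P042. visit columns in first-appearance order: v3, v5, v2, v1, v4; column 4 is v1.
Long rows with patient=P042, visit=v1: min(200, 987, 116) = 116.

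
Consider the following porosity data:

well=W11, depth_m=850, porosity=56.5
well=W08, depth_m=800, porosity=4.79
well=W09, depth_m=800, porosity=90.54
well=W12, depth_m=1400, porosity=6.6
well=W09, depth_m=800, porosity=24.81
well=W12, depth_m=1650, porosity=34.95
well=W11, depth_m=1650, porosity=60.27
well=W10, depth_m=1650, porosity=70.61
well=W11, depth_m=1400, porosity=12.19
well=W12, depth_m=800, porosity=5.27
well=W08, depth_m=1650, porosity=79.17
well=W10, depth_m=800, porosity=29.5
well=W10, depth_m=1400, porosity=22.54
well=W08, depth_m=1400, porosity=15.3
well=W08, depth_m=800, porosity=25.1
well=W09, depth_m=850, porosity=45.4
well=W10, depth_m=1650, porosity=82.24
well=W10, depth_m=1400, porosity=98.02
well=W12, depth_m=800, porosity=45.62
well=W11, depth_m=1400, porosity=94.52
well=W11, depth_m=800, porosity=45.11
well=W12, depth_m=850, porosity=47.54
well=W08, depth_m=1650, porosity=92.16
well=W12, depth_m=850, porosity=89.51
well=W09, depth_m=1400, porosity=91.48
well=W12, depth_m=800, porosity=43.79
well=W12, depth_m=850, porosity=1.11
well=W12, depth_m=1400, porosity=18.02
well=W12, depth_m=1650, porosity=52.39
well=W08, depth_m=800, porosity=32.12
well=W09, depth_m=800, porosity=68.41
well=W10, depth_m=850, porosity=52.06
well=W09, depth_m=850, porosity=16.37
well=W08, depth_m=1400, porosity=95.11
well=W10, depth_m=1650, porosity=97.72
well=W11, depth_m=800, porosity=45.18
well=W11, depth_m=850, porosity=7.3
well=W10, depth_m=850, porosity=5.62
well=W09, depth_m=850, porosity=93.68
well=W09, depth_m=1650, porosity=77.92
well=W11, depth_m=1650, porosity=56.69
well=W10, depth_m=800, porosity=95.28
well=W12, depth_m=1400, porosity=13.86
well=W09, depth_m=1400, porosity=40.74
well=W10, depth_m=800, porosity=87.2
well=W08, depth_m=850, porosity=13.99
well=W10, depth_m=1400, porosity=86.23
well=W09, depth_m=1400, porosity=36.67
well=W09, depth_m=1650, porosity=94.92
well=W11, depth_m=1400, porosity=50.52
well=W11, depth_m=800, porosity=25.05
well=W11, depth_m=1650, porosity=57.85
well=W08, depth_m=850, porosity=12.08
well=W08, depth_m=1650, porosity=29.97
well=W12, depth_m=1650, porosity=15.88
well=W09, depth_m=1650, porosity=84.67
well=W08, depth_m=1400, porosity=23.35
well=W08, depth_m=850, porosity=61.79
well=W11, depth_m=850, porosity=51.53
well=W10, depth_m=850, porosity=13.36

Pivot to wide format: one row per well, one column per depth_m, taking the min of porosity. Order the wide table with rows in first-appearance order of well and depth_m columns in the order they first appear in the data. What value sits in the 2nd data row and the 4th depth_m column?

With rows in first-appearance order of well, row 2 is well=W08. depth_m columns in first-appearance order: 850, 800, 1400, 1650; column 4 is 1650.
Long rows with well=W08, depth_m=1650: min(79.17, 92.16, 29.97) = 29.97.

29.97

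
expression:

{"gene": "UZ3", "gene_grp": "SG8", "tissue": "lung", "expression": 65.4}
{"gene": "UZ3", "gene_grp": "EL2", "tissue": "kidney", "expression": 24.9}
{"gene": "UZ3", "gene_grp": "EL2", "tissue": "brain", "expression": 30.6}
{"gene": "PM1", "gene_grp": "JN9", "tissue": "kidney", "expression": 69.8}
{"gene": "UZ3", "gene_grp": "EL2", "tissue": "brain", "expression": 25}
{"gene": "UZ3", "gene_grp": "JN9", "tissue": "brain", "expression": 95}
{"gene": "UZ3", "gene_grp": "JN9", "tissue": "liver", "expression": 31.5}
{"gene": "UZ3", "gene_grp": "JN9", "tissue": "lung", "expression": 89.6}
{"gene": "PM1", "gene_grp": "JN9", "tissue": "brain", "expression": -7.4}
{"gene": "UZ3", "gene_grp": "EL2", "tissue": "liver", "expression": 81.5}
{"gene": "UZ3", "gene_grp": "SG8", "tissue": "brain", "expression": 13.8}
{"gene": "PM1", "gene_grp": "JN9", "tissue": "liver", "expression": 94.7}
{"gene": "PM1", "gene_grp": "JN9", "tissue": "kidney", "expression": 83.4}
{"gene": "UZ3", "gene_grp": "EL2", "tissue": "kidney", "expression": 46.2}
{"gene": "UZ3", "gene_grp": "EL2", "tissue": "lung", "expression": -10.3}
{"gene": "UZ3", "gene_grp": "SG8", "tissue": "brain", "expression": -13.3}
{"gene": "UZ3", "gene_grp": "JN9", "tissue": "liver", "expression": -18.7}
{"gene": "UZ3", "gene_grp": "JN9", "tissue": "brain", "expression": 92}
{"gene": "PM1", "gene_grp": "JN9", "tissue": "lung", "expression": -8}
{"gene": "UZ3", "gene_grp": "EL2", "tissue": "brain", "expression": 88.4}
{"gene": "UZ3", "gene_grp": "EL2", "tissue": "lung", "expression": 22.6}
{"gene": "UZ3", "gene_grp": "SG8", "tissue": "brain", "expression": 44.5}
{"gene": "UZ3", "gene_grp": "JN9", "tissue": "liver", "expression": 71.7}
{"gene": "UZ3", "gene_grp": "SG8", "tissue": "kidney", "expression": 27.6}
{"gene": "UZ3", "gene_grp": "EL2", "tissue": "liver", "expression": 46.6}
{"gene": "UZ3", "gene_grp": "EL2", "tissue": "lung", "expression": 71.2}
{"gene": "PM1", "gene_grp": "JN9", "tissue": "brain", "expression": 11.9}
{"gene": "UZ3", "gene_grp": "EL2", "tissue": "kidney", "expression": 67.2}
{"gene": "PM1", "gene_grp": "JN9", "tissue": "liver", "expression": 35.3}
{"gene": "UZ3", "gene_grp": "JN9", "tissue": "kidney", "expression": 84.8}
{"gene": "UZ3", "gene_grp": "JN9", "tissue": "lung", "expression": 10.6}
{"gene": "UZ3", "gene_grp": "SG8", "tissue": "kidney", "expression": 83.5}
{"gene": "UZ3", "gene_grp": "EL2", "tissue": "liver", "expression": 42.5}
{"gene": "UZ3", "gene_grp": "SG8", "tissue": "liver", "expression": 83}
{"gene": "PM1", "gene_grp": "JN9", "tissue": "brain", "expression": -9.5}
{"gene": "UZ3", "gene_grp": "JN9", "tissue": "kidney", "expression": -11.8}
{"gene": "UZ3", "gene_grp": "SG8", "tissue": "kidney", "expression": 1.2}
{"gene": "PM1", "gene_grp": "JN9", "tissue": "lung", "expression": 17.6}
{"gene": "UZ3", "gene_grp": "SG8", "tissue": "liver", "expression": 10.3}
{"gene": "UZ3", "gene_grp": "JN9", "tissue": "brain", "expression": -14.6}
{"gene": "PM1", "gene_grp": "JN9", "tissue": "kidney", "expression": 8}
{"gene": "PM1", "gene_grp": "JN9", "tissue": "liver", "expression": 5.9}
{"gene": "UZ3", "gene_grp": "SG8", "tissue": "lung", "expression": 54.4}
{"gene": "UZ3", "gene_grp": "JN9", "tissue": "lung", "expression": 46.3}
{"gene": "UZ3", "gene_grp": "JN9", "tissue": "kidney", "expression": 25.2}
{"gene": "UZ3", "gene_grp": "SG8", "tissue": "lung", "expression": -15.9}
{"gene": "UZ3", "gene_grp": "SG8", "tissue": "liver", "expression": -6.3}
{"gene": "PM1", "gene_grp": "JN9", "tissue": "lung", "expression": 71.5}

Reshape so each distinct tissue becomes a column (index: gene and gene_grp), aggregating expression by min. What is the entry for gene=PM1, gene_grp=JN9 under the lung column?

-8

Rows with gene=PM1, gene_grp=JN9 and tissue=lung: expression values are -8, 17.6, 71.5.
min(-8, 17.6, 71.5) = -8.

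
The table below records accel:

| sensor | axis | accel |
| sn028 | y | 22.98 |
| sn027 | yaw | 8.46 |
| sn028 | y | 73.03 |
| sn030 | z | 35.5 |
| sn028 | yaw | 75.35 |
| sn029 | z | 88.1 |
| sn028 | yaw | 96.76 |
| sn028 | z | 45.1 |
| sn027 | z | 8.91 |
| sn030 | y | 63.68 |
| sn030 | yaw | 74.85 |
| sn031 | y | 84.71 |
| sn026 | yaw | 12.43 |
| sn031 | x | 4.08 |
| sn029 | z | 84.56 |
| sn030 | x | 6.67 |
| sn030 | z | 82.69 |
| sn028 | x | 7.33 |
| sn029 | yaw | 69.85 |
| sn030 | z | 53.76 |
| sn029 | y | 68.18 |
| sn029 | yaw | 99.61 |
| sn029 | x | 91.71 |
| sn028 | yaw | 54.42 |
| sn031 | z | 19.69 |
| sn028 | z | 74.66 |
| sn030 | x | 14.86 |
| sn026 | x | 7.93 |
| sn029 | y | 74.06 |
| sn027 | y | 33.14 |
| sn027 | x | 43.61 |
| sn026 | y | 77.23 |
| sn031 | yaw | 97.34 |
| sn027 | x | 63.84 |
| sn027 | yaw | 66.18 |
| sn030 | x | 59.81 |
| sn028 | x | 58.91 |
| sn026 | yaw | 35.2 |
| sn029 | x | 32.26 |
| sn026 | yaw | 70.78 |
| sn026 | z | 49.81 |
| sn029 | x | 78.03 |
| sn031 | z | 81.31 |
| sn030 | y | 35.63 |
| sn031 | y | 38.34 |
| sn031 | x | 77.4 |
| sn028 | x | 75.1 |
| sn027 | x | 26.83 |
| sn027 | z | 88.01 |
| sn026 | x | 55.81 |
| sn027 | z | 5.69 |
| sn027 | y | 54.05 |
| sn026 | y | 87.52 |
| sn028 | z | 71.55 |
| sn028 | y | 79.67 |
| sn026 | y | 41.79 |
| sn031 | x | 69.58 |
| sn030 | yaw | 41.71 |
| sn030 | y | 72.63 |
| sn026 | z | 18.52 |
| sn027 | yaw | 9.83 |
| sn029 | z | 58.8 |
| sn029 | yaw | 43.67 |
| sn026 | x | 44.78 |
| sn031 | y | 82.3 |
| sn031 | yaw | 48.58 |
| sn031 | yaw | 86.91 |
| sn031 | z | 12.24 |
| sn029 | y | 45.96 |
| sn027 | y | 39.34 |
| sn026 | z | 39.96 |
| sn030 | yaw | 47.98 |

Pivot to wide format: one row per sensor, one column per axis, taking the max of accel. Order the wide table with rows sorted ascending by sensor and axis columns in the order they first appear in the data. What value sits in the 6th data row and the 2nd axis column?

With rows sorted ascending by sensor, row 6 is sensor=sn031. axis columns in first-appearance order: y, yaw, z, x; column 2 is yaw.
Long rows with sensor=sn031, axis=yaw: max(97.34, 48.58, 86.91) = 97.34.

97.34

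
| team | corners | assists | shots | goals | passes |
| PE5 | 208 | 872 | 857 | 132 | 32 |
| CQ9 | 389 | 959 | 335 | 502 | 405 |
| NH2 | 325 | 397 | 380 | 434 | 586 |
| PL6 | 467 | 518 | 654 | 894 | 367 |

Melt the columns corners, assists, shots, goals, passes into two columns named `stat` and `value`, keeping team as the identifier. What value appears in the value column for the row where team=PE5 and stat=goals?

132

Unpivoting turns each (team, wide-column) pair into one long row.
The wide cell at row PE5, column goals holds 132, so the long row (PE5, goals) has value=132.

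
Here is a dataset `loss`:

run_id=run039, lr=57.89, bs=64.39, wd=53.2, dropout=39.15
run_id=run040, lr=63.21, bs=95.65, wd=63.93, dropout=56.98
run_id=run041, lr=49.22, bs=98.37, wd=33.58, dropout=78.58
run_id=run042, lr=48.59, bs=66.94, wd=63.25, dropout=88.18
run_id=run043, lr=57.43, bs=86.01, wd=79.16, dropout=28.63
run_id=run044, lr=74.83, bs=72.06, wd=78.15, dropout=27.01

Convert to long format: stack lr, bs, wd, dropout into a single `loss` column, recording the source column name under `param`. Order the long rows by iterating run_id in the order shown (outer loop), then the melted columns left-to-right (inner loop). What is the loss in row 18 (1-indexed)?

86.01

24 rows total (6 × 4). Row 18: index ⌊(18-1)/4⌋ = 4 into run_id → run043; (18-1) mod 4 = 1 into the melted columns → bs.
So row 18 is (run043, bs, 86.01); loss = 86.01.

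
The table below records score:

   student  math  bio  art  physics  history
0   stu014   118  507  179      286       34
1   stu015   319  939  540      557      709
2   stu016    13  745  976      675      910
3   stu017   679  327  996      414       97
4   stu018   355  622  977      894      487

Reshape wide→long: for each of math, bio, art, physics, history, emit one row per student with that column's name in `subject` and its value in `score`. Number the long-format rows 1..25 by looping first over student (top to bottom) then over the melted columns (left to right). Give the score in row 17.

25 rows total (5 × 5). Row 17: index ⌊(17-1)/5⌋ = 3 into student → stu017; (17-1) mod 5 = 1 into the melted columns → bio.
So row 17 is (stu017, bio, 327); score = 327.

327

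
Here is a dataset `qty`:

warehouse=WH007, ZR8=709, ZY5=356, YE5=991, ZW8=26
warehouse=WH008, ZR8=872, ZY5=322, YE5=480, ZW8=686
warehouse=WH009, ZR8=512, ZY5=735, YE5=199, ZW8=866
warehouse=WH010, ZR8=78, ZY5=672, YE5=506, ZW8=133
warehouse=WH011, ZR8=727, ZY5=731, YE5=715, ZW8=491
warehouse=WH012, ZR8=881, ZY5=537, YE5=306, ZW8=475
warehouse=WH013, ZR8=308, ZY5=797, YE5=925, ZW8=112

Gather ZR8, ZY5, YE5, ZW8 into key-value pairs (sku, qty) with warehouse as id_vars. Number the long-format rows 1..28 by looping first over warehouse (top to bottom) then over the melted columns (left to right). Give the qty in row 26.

28 rows total (7 × 4). Row 26: index ⌊(26-1)/4⌋ = 6 into warehouse → WH013; (26-1) mod 4 = 1 into the melted columns → ZY5.
So row 26 is (WH013, ZY5, 797); qty = 797.

797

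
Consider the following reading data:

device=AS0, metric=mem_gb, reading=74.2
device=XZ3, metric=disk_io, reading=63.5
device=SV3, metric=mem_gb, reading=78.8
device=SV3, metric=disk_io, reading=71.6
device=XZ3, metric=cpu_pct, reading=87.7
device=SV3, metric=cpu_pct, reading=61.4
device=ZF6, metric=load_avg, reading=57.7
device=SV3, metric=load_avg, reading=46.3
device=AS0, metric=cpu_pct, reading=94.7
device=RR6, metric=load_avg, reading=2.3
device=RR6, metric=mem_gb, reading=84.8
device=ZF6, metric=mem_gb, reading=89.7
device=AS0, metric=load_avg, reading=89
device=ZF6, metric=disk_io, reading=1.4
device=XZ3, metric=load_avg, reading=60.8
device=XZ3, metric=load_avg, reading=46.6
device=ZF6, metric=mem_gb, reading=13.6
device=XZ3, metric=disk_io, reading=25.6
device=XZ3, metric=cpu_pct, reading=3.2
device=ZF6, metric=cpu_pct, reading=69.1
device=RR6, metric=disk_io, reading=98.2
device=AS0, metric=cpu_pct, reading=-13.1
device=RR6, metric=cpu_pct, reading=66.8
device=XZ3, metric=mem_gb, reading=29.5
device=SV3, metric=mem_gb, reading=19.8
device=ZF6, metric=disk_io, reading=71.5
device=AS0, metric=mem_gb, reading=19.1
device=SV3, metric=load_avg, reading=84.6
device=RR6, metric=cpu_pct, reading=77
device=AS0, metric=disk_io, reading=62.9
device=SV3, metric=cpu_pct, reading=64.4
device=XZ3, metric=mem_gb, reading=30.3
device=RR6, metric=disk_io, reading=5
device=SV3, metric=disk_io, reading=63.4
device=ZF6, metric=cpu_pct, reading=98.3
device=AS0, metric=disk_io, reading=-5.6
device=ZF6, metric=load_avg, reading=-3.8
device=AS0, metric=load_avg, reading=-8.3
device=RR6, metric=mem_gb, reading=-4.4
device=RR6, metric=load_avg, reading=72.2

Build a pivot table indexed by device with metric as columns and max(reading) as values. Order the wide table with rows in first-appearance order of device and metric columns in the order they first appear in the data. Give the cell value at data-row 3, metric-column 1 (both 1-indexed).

78.8

With rows in first-appearance order of device, row 3 is device=SV3. metric columns in first-appearance order: mem_gb, disk_io, cpu_pct, load_avg; column 1 is mem_gb.
Long rows with device=SV3, metric=mem_gb: max(78.8, 19.8) = 78.8.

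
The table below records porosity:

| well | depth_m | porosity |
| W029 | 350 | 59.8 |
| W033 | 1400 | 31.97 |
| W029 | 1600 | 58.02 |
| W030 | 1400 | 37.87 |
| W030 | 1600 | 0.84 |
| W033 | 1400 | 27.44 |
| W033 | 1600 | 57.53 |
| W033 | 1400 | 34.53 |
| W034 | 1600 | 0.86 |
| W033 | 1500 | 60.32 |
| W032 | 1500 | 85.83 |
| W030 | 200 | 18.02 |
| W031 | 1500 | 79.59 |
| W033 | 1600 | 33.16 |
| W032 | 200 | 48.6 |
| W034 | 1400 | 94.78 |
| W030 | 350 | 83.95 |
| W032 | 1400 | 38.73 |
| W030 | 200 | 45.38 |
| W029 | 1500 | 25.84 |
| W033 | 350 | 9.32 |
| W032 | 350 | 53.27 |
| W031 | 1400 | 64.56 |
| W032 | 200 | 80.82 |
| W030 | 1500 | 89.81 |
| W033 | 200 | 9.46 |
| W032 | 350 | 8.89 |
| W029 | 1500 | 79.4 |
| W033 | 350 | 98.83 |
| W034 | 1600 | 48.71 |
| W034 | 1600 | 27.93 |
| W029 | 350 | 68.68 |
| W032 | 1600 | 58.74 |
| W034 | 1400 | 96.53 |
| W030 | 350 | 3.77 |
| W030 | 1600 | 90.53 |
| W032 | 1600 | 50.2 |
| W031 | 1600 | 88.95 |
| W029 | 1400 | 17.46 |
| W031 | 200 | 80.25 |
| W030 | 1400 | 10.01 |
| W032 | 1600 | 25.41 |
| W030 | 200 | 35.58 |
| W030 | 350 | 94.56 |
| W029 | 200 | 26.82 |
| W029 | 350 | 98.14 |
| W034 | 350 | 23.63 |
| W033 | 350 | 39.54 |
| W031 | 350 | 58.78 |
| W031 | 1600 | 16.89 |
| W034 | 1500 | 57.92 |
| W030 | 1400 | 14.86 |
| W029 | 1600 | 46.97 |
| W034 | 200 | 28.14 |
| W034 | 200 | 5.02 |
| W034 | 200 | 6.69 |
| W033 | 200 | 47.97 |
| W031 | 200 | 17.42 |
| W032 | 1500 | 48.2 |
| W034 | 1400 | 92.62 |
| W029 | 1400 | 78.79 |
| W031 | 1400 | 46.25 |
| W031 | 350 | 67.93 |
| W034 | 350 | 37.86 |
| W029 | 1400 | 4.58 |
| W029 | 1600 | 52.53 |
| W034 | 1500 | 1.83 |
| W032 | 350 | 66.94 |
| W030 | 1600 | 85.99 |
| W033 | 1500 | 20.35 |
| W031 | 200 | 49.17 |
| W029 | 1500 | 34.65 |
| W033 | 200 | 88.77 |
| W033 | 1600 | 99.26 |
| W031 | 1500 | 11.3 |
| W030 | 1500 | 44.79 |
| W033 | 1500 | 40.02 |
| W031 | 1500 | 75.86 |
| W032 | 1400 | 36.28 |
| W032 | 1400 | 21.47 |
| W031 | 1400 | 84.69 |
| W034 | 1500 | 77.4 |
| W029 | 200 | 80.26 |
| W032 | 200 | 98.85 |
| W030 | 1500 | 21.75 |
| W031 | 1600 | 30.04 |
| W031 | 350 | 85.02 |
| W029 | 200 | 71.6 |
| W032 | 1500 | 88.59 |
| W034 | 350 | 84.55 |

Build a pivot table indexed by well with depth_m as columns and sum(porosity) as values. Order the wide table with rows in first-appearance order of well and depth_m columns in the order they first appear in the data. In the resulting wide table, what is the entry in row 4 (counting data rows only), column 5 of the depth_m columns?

With rows in first-appearance order of well, row 4 is well=W034. depth_m columns in first-appearance order: 350, 1400, 1600, 1500, 200; column 5 is 200.
Long rows with well=W034, depth_m=200: 28.14 + 5.02 + 6.69 = 39.85.

39.85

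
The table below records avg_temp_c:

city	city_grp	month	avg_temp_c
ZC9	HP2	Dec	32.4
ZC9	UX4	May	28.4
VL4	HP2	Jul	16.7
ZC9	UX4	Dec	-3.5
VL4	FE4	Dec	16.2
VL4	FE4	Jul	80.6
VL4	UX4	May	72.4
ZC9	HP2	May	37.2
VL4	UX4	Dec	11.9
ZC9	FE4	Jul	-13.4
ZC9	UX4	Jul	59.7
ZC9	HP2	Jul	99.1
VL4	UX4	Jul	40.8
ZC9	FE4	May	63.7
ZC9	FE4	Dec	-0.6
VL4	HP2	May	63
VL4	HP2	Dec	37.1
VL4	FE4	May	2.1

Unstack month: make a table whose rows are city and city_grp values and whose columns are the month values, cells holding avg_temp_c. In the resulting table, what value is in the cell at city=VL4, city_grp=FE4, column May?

Wide layout: rows indexed by city and city_grp, columns are the 3 distinct month values (Dec, May, Jul).
Cell (city=VL4, city_grp=FE4, month=May) draws from the long row where city=VL4, city_grp=FE4 and month=May, which has avg_temp_c=2.1.

2.1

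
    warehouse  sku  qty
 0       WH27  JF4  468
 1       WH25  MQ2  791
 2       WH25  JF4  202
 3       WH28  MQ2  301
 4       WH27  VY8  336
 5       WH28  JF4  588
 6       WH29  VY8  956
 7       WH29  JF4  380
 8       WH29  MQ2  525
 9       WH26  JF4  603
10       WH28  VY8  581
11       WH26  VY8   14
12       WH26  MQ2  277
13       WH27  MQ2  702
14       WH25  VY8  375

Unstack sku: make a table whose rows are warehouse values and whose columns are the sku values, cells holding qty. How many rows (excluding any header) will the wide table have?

5

5 distinct warehouse values → 5 rows.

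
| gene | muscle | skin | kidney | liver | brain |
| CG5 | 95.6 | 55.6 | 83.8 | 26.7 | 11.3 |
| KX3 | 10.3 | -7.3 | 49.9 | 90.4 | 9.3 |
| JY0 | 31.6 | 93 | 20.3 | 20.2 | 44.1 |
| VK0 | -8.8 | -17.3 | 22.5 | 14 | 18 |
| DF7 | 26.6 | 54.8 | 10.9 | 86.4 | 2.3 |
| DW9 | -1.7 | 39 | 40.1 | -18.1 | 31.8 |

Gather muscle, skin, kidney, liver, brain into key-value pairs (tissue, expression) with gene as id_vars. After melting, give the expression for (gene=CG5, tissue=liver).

Unpivoting turns each (gene, wide-column) pair into one long row.
The wide cell at row CG5, column liver holds 26.7, so the long row (CG5, liver) has expression=26.7.

26.7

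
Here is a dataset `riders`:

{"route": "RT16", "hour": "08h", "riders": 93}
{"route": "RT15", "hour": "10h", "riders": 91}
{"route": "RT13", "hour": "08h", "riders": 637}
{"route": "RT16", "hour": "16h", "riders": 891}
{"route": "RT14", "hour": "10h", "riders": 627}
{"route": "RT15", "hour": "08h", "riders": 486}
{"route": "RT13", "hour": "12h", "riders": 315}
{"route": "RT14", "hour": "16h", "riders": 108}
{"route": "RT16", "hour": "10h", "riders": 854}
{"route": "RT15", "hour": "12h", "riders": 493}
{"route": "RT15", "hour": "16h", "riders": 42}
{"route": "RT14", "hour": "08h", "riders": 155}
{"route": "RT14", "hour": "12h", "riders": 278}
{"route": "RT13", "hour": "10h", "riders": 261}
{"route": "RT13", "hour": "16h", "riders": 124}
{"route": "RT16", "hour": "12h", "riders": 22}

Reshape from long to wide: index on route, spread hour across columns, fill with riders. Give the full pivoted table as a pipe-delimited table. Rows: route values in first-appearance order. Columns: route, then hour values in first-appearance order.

| route | 08h | 10h | 16h | 12h |
| RT16 | 93 | 854 | 891 | 22 |
| RT15 | 486 | 91 | 42 | 493 |
| RT13 | 637 | 261 | 124 | 315 |
| RT14 | 155 | 627 | 108 | 278 |

Columns: route plus the 4 distinct hour values (08h, 10h, 16h, 12h).
For example, row RT16 column 08h takes riders=93 from the long row (RT16, 08h).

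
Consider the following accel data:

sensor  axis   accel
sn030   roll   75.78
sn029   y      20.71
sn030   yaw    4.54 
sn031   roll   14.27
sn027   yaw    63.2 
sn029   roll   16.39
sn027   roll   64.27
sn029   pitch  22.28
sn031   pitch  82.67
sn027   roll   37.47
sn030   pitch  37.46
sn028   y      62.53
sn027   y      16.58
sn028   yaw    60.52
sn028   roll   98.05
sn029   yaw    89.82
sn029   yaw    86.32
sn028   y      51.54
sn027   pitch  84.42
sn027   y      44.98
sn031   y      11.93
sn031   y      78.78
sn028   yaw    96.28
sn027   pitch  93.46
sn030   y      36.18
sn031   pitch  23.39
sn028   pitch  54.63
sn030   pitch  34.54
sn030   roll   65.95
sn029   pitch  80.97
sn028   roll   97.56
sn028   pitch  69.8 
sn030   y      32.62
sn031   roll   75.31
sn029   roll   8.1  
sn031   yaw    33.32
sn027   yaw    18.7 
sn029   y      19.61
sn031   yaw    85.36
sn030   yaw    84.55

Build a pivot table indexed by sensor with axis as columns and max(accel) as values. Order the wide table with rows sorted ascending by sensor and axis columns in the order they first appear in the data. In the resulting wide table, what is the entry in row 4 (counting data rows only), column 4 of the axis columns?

With rows sorted ascending by sensor, row 4 is sensor=sn030. axis columns in first-appearance order: roll, y, yaw, pitch; column 4 is pitch.
Long rows with sensor=sn030, axis=pitch: max(37.46, 34.54) = 37.46.

37.46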